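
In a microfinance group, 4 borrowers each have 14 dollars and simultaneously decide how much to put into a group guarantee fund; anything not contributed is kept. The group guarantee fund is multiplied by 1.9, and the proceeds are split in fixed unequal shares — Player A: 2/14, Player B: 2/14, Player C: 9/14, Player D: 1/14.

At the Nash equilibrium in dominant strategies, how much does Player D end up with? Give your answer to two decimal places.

15.90 dollars

Each unit j contributes comes back to j as 1.9 × (j's share), so j prefers to contribute only if that share exceeds 1/1.9 = 0.5263; otherwise keeping the unit dominates.
The only share above 0.5263 is Player C's 9/14, contributing 14; the remaining 3 contribute 0. Total contributed: 14.
Player D keeps 14 and receives 1.9 × 14 × 1/14 = 1.90 from the group guarantee fund, for a payoff of 15.90.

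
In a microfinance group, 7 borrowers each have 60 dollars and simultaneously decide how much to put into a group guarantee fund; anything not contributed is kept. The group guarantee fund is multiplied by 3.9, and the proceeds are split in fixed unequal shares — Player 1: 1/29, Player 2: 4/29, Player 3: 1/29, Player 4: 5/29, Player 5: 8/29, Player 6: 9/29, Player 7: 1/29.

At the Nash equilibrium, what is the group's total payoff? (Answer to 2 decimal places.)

Each unit j contributes comes back to j as 3.9 × (j's share), so j prefers to contribute only if that share exceeds 1/3.9 = 0.2564; otherwise keeping the unit dominates.
The shares above 0.2564 belong to Player 5 and Player 6, contributing 60 each; the remaining 5 contribute 0. Total contributed: 120.
The group guarantee fund pays out 3.9 × 120 = 468.00 in total (split across the unequal shares, but the aggregate is all that matters for the group sum).
The 5 free-riders keep 60 each, adding 300. Group total = 300 + 468.00 = 768.00.

768.00 dollars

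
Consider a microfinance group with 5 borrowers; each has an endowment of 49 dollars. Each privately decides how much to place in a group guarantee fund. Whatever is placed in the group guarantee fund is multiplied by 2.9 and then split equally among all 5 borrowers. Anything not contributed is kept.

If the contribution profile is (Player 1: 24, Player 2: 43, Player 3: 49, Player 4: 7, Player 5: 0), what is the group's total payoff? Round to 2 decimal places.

Total contributed: 24 + 43 + 49 + 7 + 0 = 123; total kept: 5 × 49 − 123 = 122.
The group guarantee fund pays out 2.9 × 123 = 356.70 in aggregate.
Group total = 122 + 356.70 = 478.70.

478.70 dollars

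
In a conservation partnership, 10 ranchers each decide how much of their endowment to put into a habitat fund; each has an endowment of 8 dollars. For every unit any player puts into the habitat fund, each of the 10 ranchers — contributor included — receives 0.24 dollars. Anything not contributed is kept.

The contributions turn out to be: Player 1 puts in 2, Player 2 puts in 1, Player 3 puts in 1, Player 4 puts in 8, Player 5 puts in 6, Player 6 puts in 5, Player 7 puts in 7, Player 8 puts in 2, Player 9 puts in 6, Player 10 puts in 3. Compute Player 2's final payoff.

Total contributed: 2 + 1 + 1 + 8 + 6 + 5 + 7 + 2 + 6 + 3 = 41.
Each receives 0.24 × 41 = 9.84 from the habitat fund.
Player 2 keeps 8 − 1 = 7, so Player 2's payoff is 7 + 9.84 = 16.84.

16.84 dollars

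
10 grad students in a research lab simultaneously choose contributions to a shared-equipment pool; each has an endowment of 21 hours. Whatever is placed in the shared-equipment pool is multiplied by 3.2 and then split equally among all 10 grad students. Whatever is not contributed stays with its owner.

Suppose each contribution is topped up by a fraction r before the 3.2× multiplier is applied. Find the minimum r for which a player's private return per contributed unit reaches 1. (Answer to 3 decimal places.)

2.125

With matching at rate r, one contributed unit becomes (1 + r) in the shared-equipment pool and returns 3.2 × (1 + r) / 10 to the contributor.
Setting this equal to 1: 1 + r = 10/3.2 = 3.1250.
So the minimum matching rate is r = 3.1250 − 1 = 2.125.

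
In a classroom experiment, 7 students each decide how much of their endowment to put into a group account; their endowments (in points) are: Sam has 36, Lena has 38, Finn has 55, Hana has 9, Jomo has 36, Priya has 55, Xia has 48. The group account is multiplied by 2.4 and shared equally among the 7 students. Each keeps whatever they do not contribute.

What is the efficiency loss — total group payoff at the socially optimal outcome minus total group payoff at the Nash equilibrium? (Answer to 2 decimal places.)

The private return per contributed unit is 2.4/7 = 0.3429 < 1 for every player regardless of endowment, so the Nash equilibrium is zero contribution and the group total is Σ E_j = 36 + 38 + 55 + 9 + 36 + 55 + 48 = 277.
Each contributed unit returns 2.400 to the group, so the social optimum is full contribution by everyone: group total = 2.400 × 277 = 664.80.
Efficiency loss = (2.400 − 1) × 277 = 387.80.

387.80 points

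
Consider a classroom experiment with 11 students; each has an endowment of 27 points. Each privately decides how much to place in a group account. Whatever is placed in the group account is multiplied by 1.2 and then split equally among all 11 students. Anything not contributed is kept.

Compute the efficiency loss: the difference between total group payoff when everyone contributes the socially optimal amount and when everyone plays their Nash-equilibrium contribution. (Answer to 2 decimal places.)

59.40 points

Each contributed unit returns 1.2/11 = 0.1091 to its contributor — below 1 — so contributing 0 is dominant for every player. At the Nash equilibrium everyone keeps their 27, and the group total is 11 × 27 = 297.
Each contributed unit returns 1.200 to the group as a whole (0.1091 to each of 11 players), which exceeds 1, so the social optimum is full contribution: group total = 1.200 × 297 = 356.40.
Efficiency loss = 356.40 − 297 = 59.40.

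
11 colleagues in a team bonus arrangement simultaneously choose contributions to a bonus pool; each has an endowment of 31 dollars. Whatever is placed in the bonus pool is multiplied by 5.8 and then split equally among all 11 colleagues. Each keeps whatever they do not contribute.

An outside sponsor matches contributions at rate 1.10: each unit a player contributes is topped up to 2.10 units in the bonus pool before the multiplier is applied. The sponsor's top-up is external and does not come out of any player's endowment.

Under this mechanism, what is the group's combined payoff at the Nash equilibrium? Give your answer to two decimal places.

Under the mechanism each unit contributed yields 5.8 × 2.10 / 11 = 1.1073 back to its contributor per unit of net cost, which exceeds 1, making full contribution the dominant choice for everyone.
At the Nash equilibrium everyone contributes 31. Group total payoff = 5.8 × 2.10 × 341 = 4153.38.

4153.38 dollars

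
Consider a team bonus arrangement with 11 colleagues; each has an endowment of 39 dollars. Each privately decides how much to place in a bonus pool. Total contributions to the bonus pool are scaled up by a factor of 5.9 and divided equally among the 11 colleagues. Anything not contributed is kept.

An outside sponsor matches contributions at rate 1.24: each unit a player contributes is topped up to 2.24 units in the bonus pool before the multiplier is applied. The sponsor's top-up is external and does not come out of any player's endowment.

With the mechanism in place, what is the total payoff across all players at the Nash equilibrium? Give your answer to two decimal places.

5669.66 dollars

With the mechanism, a contributed unit returns 5.9 × 2.24 / 11 = 1.2015 per unit of net cost to the contributor — now above 1 — so contributing fully is weakly dominant for every player.
At the Nash equilibrium everyone contributes 39. Group total payoff = 5.9 × 2.24 × 429 = 5669.66.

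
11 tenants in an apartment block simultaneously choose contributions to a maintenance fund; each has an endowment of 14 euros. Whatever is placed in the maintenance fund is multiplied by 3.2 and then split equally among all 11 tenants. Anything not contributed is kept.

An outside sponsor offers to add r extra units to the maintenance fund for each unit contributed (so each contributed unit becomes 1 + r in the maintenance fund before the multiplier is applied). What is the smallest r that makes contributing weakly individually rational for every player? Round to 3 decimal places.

With matching at rate r, one contributed unit becomes (1 + r) in the maintenance fund and returns 3.2 × (1 + r) / 11 to the contributor.
Setting this equal to 1: 1 + r = 11/3.2 = 3.4375.
So the minimum matching rate is r = 3.4375 − 1 = 2.438.

2.438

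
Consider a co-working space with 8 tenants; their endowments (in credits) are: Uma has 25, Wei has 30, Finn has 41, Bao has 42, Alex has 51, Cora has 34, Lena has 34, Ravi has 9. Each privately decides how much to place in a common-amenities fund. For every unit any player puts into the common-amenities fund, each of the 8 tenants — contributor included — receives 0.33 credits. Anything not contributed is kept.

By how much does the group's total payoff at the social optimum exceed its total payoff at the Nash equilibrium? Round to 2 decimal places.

The private return per contributed unit is 0.33 < 1 for everyone, so the Nash equilibrium is zero contribution and the group total is Σ E_j = 25 + 30 + 41 + 42 + 51 + 34 + 34 + 9 = 266.
Each contributed unit returns 2.640 to the group, so the social optimum is full contribution by everyone: group total = 2.640 × 266 = 702.24.
Efficiency loss = (2.640 − 1) × 266 = 436.24.

436.24 credits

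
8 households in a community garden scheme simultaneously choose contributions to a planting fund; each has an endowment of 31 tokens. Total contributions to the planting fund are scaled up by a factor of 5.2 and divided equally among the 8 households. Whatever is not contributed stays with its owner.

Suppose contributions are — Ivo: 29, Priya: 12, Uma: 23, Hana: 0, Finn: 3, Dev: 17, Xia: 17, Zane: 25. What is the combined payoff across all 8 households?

777.20 tokens

Total contributed: 29 + 12 + 23 + 0 + 3 + 17 + 17 + 25 = 126; total kept: 8 × 31 − 126 = 122.
The planting fund pays out 5.2 × 126 = 655.20 in aggregate.
Group total = 122 + 655.20 = 777.20.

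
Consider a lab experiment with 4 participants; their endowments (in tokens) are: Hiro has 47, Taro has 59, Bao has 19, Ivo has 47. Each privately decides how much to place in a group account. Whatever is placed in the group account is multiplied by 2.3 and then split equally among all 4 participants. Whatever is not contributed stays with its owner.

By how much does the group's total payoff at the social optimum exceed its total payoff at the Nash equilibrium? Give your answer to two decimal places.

223.60 tokens

The private return per contributed unit is 2.3/4 = 0.5750 < 1 for every player regardless of endowment, so the Nash equilibrium is zero contribution and the group total is Σ E_j = 47 + 59 + 19 + 47 = 172.
Each contributed unit returns 2.300 to the group, so the social optimum is full contribution by everyone: group total = 2.300 × 172 = 395.60.
Efficiency loss = (2.300 − 1) × 172 = 223.60.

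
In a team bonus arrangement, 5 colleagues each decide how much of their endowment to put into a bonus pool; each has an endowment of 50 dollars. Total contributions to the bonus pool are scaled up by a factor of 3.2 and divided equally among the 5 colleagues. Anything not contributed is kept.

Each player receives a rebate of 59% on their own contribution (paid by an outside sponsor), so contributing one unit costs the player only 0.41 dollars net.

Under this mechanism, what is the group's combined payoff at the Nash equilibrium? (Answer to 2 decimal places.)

Under the mechanism each unit contributed yields (3.2/5) / 0.41 = 1.5610 back to its contributor per unit of net cost, which exceeds 1, making full contribution the dominant choice for everyone.
At the Nash equilibrium everyone contributes 50. Group total payoff = 5 × (50 × 0.59 + 3.2 × 50) = 947.50.

947.50 dollars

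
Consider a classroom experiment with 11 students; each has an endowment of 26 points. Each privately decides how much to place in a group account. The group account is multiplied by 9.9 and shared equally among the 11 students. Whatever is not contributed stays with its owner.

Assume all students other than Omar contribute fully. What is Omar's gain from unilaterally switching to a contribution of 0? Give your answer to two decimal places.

2.60 points

Switching from a contribution of 26 to 0 lets Omar keep an extra 26 points, but lowers the group account by 26, which costs Omar their own share of that drop: 9.9/11 × 26 = 23.40.
Net gain = 26 − 23.40 = 2.60. The private return per contributed unit (0.9000) is below 1, so free-riding is indeed the best response regardless of what the others do.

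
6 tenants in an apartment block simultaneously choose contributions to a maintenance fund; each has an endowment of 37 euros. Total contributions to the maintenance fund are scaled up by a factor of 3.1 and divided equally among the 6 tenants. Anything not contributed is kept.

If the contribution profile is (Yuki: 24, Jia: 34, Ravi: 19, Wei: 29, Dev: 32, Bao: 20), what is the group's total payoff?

Total contributed: 24 + 34 + 19 + 29 + 32 + 20 = 158; total kept: 6 × 37 − 158 = 64.
The maintenance fund pays out 3.1 × 158 = 489.80 in aggregate.
Group total = 64 + 489.80 = 553.80.

553.80 euros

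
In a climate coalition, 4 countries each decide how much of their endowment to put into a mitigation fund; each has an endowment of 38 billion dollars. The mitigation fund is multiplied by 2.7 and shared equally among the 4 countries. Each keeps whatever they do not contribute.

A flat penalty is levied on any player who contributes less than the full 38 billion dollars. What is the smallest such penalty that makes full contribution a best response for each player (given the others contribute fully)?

Given the others contribute fully, the best deviation is to contribute 0 (any partial contribution still incurs the fine and gives up units whose private return 0.6750 is below 1).
Deviating from 38 to 0 saves 38 billion dollars but forfeits the deviator's share of the drop in the mitigation fund: 2.7/4 × 38 = 25.65.
So the deviation gain is 38 − 25.65 = 12.35, and the fine must be at least 12.35 billion dollars to wipe it out.

12.35 billion dollars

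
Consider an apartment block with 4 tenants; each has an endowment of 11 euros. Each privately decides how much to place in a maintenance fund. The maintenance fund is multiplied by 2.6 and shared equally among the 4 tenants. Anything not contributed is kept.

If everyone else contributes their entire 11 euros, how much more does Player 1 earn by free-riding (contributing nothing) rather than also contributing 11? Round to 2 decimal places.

Switching from a contribution of 11 to 0 lets Player 1 keep an extra 11 euros, but lowers the maintenance fund by 11, which costs Player 1 their own share of that drop: 2.6/4 × 11 = 7.15.
Net gain = 11 − 7.15 = 3.85. The private return per contributed unit (0.6500) is below 1, so free-riding is indeed the best response regardless of what the others do.

3.85 euros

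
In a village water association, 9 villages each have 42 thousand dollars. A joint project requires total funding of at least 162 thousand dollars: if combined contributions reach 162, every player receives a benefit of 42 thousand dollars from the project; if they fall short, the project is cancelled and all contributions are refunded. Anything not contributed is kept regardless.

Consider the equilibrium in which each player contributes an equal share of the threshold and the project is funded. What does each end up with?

Equal share of the threshold: 162/9 = 18.
At this profile no one gains by cutting their contribution: any cut drops the total below 162, the project is cancelled, contributions are refunded, and the deviator ends with 42, which is less than 42 − 18 + 42 = 66. Contributing more than 18 just wastes the excess. So contributing exactly 18 is a best response.
Each player's payoff: 42 − 18 + 42 = 66.

66 thousand dollars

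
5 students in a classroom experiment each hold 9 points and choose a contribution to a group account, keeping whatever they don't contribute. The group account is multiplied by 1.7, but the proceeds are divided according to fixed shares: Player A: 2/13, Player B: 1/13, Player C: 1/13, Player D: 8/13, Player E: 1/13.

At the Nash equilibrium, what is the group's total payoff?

Each unit j contributes comes back to j as 1.7 × (j's share), so j prefers to contribute only if that share exceeds 1/1.7 = 0.5882; otherwise keeping the unit dominates.
Only Player D (8/13) clears that bar, contributing 9; the remaining 4 contribute 0. Total contributed: 9.
The group account pays out 1.7 × 9 = 15.30 in total (split across the unequal shares, but the aggregate is all that matters for the group sum).
The 4 free-riders keep 9 each, adding 36. Group total = 36 + 15.30 = 51.30.

51.30 points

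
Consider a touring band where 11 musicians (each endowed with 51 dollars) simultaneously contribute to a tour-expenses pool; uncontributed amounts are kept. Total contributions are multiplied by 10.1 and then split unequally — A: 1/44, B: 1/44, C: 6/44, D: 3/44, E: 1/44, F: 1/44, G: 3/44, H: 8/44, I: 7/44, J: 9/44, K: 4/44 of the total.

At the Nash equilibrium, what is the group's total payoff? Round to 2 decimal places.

2417.40 dollars

Each unit j contributes comes back to j as 10.1 × (j's share), so j prefers to contribute only if that share exceeds 1/10.1 = 0.0990; otherwise keeping the unit dominates.
The shares above 0.0990 belong to C, H, I and J, contributing 51 each; the remaining 7 contribute 0. Total contributed: 204.
The tour-expenses pool pays out 10.1 × 204 = 2060.40 in total (split across the unequal shares, but the aggregate is all that matters for the group sum).
The 7 free-riders keep 51 each, adding 357. Group total = 357 + 2060.40 = 2417.40.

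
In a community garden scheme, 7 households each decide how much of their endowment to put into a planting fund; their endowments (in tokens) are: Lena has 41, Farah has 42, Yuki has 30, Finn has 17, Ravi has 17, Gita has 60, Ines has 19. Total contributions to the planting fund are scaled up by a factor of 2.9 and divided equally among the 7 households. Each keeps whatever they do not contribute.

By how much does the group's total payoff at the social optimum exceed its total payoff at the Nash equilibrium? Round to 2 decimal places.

429.40 tokens

The private return per contributed unit is 2.9/7 = 0.4143 < 1 for every player regardless of endowment, so the Nash equilibrium is zero contribution and the group total is Σ E_j = 41 + 42 + 30 + 17 + 17 + 60 + 19 = 226.
Each contributed unit returns 2.900 to the group, so the social optimum is full contribution by everyone: group total = 2.900 × 226 = 655.40.
Efficiency loss = (2.900 − 1) × 226 = 429.40.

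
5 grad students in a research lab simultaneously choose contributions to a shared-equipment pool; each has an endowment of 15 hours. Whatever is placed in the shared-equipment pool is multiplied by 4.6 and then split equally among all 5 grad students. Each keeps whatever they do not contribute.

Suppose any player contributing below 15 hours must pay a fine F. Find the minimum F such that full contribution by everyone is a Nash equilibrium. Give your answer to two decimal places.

Given the others contribute fully, the best deviation is to contribute 0 (any partial contribution still incurs the fine and gives up units whose private return 0.9200 is below 1).
Deviating from 15 to 0 saves 15 hours but forfeits the deviator's share of the drop in the shared-equipment pool: 4.6/5 × 15 = 13.80.
So the deviation gain is 15 − 13.80 = 1.20, and the fine must be at least 1.20 hours to wipe it out.

1.20 hours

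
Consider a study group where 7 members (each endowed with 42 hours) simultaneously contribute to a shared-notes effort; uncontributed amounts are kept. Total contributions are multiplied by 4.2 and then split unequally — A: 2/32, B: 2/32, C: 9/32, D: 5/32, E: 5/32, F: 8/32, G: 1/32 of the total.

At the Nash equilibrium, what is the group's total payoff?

562.80 hours

Player j's private return per contributed unit is 4.2 × (j's share). Contributing is weakly dominant for j when that share is at least 1/4.2 = 0.2381, and contributing 0 is dominant otherwise.
C and F clear that bar, contributing 42 each; the remaining 5 contribute 0. Total contributed: 84.
The shared-notes effort pays out 4.2 × 84 = 352.80 in total (split across the unequal shares, but the aggregate is all that matters for the group sum).
The 5 free-riders keep 42 each, adding 210. Group total = 210 + 352.80 = 562.80.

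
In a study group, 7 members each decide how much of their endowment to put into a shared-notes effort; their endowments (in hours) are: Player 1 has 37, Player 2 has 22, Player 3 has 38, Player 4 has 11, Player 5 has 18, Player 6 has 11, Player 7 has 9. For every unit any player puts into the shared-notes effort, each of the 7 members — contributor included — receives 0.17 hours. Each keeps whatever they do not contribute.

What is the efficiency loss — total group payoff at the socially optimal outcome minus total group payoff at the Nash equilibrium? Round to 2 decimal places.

27.74 hours

The private return per contributed unit is 0.17 < 1 for everyone, so the Nash equilibrium is zero contribution and the group total is Σ E_j = 37 + 22 + 38 + 11 + 18 + 11 + 9 = 146.
Each contributed unit returns 1.190 to the group, so the social optimum is full contribution by everyone: group total = 1.190 × 146 = 173.74.
Efficiency loss = (1.190 − 1) × 146 = 27.74.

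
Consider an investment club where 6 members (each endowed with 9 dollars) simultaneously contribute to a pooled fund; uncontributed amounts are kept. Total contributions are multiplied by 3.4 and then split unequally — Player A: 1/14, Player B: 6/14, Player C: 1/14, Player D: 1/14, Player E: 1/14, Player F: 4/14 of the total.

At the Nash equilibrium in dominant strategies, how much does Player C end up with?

Each unit j contributes comes back to j as 3.4 × (j's share), so j prefers to contribute only if that share exceeds 1/3.4 = 0.2941; otherwise keeping the unit dominates.
Only Player B (6/14) clears that bar, contributing 9; the remaining 5 contribute 0. Total contributed: 9.
Player C keeps 9 and receives 3.4 × 9 × 1/14 = 2.19 from the pooled fund, for a payoff of 11.19.

11.19 dollars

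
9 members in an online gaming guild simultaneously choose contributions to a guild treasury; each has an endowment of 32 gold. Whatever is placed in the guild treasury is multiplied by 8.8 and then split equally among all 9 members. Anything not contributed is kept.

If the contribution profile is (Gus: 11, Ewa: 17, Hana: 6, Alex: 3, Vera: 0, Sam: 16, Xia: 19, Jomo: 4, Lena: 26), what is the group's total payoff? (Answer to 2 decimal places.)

1083.60 gold

Total contributed: 11 + 17 + 6 + 3 + 0 + 16 + 19 + 4 + 26 = 102; total kept: 9 × 32 − 102 = 186.
The guild treasury pays out 8.8 × 102 = 897.60 in aggregate.
Group total = 186 + 897.60 = 1083.60.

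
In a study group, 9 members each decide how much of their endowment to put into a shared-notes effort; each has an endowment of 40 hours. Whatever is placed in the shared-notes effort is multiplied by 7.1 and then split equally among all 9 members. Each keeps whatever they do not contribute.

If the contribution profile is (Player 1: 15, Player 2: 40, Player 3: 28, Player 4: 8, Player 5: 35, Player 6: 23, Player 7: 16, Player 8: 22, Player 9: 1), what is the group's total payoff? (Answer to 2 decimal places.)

1506.80 hours

Total contributed: 15 + 40 + 28 + 8 + 35 + 23 + 16 + 22 + 1 = 188; total kept: 9 × 40 − 188 = 172.
The shared-notes effort pays out 7.1 × 188 = 1334.80 in aggregate.
Group total = 172 + 1334.80 = 1506.80.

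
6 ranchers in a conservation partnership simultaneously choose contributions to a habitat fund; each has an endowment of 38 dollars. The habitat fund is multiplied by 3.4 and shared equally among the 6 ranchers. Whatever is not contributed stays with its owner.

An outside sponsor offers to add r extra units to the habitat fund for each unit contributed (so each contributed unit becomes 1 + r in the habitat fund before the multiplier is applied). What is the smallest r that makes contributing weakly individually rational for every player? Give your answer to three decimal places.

With matching at rate r, one contributed unit becomes (1 + r) in the habitat fund and returns 3.4 × (1 + r) / 6 to the contributor.
Setting this equal to 1: 1 + r = 6/3.4 = 1.7647.
So the minimum matching rate is r = 1.7647 − 1 = 0.765.

0.765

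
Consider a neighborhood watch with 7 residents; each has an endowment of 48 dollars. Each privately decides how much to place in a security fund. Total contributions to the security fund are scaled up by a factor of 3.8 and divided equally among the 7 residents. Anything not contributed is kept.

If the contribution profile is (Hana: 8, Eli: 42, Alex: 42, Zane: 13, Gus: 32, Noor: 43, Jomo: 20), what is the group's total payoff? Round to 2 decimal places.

Total contributed: 8 + 42 + 42 + 13 + 32 + 43 + 20 = 200; total kept: 7 × 48 − 200 = 136.
The security fund pays out 3.8 × 200 = 760.00 in aggregate.
Group total = 136 + 760.00 = 896.00.

896.00 dollars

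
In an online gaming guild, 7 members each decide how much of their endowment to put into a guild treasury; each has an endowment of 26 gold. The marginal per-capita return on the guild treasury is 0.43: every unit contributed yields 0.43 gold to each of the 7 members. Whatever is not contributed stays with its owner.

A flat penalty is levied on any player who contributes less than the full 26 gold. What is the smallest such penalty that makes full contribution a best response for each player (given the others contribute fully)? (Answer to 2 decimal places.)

Given the others contribute fully, the best deviation is to contribute 0 (any partial contribution still incurs the fine and gives up units whose private return 0.43 is below 1).
Deviating from 26 to 0 saves 26 gold but forfeits the deviator's share of the drop in the guild treasury: 0.43 × 26 = 11.18.
So the deviation gain is 26 − 11.18 = 14.82, and the fine must be at least 14.82 gold to wipe it out.

14.82 gold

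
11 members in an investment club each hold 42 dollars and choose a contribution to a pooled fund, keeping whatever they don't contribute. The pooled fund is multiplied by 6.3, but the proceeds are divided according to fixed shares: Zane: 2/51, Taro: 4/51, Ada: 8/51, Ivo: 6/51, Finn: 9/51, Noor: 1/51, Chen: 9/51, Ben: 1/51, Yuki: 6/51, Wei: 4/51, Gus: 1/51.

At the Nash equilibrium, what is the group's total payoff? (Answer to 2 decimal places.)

For player j, contributing a unit is worthwhile iff 6.3 × (j's share) ≥ 1, i.e. iff j's share is at least 0.1587.
Finn and Chen clear that bar, contributing 42 each; the remaining 9 contribute 0. Total contributed: 84.
The pooled fund pays out 6.3 × 84 = 529.20 in total (split across the unequal shares, but the aggregate is all that matters for the group sum).
The 9 free-riders keep 42 each, adding 378. Group total = 378 + 529.20 = 907.20.

907.20 dollars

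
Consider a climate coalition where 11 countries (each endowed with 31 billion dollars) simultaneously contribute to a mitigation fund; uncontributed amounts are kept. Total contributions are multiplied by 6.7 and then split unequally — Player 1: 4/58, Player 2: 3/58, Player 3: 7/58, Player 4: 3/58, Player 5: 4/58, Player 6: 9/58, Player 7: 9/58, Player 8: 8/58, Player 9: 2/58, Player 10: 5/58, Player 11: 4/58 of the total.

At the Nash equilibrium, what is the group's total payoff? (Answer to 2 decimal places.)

Each unit j contributes comes back to j as 6.7 × (j's share), so j prefers to contribute only if that share exceeds 1/6.7 = 0.1493; otherwise keeping the unit dominates.
Player 6 and Player 7 are above the threshold, contributing 31 each; the remaining 9 contribute 0. Total contributed: 62.
The mitigation fund pays out 6.7 × 62 = 415.40 in total (split across the unequal shares, but the aggregate is all that matters for the group sum).
The 9 free-riders keep 31 each, adding 279. Group total = 279 + 415.40 = 694.40.

694.40 billion dollars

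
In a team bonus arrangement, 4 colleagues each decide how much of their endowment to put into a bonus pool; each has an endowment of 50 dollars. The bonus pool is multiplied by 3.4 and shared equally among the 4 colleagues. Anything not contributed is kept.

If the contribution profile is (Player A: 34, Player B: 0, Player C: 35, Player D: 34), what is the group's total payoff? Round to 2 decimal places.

447.20 dollars

Total contributed: 34 + 0 + 35 + 34 = 103; total kept: 4 × 50 − 103 = 97.
The bonus pool pays out 3.4 × 103 = 350.20 in aggregate.
Group total = 97 + 350.20 = 447.20.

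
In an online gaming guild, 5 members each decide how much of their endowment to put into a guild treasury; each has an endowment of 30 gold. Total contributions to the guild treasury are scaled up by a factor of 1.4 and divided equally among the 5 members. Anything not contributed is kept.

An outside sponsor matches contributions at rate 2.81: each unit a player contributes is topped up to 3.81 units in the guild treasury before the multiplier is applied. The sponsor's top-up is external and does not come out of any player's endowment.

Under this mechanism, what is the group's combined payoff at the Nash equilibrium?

Under the mechanism each unit contributed yields 1.4 × 3.81 / 5 = 1.0668 back to its contributor per unit of net cost, which exceeds 1, making full contribution the dominant choice for everyone.
At the Nash equilibrium everyone contributes 30. Group total payoff = 1.4 × 3.81 × 150 = 800.10.

800.10 gold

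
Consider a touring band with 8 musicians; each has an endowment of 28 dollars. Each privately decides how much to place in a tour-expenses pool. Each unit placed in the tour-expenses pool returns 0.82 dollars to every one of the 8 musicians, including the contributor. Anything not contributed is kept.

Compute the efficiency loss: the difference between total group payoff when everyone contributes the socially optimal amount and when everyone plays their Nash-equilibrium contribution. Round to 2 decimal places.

The private return per contributed unit is 0.82 < 1, so contributing 0 is dominant for every player. At the Nash equilibrium everyone keeps their 28, and the group total is 8 × 28 = 224.
Each contributed unit returns 6.560 to the group as a whole (0.82 to each of 8 players), which exceeds 1, so the social optimum is full contribution: group total = 6.560 × 224 = 1469.44.
Efficiency loss = 1469.44 − 224 = 1245.44.

1245.44 dollars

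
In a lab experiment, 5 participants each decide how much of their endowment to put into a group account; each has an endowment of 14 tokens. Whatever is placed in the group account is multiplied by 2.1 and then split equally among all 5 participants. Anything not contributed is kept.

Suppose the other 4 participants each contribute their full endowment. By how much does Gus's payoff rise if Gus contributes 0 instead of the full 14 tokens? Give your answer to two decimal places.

Switching from a contribution of 14 to 0 lets Gus keep an extra 14 tokens, but lowers the group account by 14, which costs Gus their own share of that drop: 2.1/5 × 14 = 5.88.
Net gain = 14 − 5.88 = 8.12. The private return per contributed unit (0.4200) is below 1, so free-riding is indeed the best response regardless of what the others do.

8.12 tokens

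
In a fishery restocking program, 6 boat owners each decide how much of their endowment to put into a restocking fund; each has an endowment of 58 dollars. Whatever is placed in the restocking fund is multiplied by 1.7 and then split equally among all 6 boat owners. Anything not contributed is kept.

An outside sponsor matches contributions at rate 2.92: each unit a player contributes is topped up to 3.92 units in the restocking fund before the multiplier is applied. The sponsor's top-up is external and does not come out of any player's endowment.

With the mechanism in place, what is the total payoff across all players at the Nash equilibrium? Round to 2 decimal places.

With the mechanism, a contributed unit returns 1.7 × 3.92 / 6 = 1.1107 per unit of net cost to the contributor — now above 1 — so contributing fully is weakly dominant for every player.
At the Nash equilibrium everyone contributes 58. Group total payoff = 1.7 × 3.92 × 348 = 2319.07.

2319.07 dollars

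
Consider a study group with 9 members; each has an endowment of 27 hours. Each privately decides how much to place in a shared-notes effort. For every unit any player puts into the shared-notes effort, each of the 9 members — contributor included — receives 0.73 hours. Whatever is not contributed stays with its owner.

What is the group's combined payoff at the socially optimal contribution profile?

Each contributed unit returns 6.570 to the group as a whole (0.73 to each of 9 players), which exceeds 1, so the social optimum is full contribution: group total = 6.570 × 243 = 1596.51.

1596.51 hours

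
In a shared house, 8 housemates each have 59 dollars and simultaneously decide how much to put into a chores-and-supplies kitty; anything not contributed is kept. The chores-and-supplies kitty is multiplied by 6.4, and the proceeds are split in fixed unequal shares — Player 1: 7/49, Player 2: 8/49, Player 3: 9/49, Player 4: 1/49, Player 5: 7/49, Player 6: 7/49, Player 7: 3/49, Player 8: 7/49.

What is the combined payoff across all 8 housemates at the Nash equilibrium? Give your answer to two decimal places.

For player j, contributing a unit is worthwhile iff 6.4 × (j's share) ≥ 1, i.e. iff j's share is at least 0.1563.
Player 2 and Player 3 are above the threshold, contributing 59 each; the remaining 6 contribute 0. Total contributed: 118.
The chores-and-supplies kitty pays out 6.4 × 118 = 755.20 in total (split across the unequal shares, but the aggregate is all that matters for the group sum).
The 6 free-riders keep 59 each, adding 354. Group total = 354 + 755.20 = 1109.20.

1109.20 dollars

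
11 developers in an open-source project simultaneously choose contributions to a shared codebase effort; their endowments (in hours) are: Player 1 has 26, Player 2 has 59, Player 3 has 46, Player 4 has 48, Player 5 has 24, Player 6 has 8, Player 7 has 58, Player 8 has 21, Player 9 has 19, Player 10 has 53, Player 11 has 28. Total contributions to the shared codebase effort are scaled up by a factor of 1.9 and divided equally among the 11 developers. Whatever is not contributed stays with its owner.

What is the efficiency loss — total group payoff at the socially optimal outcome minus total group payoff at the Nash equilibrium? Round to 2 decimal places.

351.00 hours

The private return per contributed unit is 1.9/11 = 0.1727 < 1 for every player regardless of endowment, so the Nash equilibrium is zero contribution and the group total is Σ E_j = 26 + 59 + 46 + 48 + 24 + 8 + 58 + 21 + 19 + 53 + 28 = 390.
Each contributed unit returns 1.900 to the group, so the social optimum is full contribution by everyone: group total = 1.900 × 390 = 741.00.
Efficiency loss = (1.900 − 1) × 390 = 351.00.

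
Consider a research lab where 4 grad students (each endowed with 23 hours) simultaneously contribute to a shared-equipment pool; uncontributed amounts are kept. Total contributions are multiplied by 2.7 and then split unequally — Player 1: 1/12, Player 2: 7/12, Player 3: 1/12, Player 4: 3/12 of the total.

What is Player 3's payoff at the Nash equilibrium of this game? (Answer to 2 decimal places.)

Each unit j contributes comes back to j as 2.7 × (j's share), so j prefers to contribute only if that share exceeds 1/2.7 = 0.3704; otherwise keeping the unit dominates.
The only share above 0.3704 is Player 2's 7/12, contributing 23; the remaining 3 contribute 0. Total contributed: 23.
Player 3 keeps 23 and receives 2.7 × 23 × 1/12 = 5.18 from the shared-equipment pool, for a payoff of 28.18.

28.18 hours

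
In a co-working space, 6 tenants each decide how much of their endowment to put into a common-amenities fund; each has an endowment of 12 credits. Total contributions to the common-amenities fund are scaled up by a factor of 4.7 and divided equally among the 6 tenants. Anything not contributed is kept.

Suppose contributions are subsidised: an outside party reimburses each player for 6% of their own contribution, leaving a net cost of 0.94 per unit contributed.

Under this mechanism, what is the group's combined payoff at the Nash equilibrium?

Even with the mechanism, each unit contributed returns only (4.7/6) / 0.94 = 0.8333 per unit of net cost, so contributing nothing is still dominant.
Everyone keeps their endowment and the group total is 6 × 12 = 72.

72.00 credits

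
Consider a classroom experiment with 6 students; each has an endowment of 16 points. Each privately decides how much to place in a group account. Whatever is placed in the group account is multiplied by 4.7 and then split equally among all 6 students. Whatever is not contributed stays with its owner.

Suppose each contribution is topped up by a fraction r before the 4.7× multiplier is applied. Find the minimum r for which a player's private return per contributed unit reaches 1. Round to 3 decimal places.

With matching at rate r, one contributed unit becomes (1 + r) in the group account and returns 4.7 × (1 + r) / 6 to the contributor.
Setting this equal to 1: 1 + r = 6/4.7 = 1.2766.
So the minimum matching rate is r = 1.2766 − 1 = 0.277.

0.277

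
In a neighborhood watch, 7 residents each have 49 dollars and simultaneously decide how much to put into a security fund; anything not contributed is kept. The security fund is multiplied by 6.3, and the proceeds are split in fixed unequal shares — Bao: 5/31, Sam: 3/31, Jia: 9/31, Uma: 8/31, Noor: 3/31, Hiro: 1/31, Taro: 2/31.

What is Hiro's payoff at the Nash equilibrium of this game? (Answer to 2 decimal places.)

78.87 dollars

A player with share s gets back 6.3·s per unit contributed, so full contribution is dominant for anyone with s > 1/6.3 = 0.1587 and zero contribution is dominant for anyone below.
The shares above 0.1587 belong to Bao, Jia and Uma, contributing 49 each; the remaining 4 contribute 0. Total contributed: 147.
Hiro keeps 49 and receives 6.3 × 147 × 1/31 = 29.87 from the security fund, for a payoff of 78.87.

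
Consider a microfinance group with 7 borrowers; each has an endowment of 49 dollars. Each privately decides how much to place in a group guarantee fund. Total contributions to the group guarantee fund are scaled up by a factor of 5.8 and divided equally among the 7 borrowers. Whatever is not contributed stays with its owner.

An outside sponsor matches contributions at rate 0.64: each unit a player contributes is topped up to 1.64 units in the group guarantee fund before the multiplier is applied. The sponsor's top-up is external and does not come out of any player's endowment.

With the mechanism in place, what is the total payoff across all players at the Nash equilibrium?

3262.62 dollars

With the mechanism, a contributed unit returns 5.8 × 1.64 / 7 = 1.3589 per unit of net cost to the contributor — now above 1 — so contributing fully is weakly dominant for every player.
So the Nash equilibrium is full contribution by all 7; the group earns 5.8 × 1.64 × 343 = 3262.62.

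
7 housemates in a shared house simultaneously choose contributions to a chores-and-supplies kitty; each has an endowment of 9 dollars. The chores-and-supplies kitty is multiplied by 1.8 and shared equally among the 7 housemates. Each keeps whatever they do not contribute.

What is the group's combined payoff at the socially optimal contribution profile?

113.40 dollars

Each contributed unit returns 1.800 to the group as a whole (0.2571 to each of 7 players), which exceeds 1, so the social optimum is full contribution: group total = 1.800 × 63 = 113.40.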